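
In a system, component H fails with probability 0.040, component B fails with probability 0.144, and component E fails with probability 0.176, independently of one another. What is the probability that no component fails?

0.67713024

Independence gives P(none) = ∏(1 − pᵢ).
P(none) = (1 − 0.040) × (1 − 0.144) × (1 − 0.176) = 0.960 × 0.856 × 0.824 = 0.67713024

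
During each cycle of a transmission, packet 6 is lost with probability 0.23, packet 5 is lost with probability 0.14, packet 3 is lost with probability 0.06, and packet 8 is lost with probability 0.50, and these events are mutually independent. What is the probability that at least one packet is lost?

P(none) = (1 − 0.23) × (1 − 0.14) × (1 − 0.06) × (1 − 0.50) = 0.77 × 0.86 × 0.94 × 0.50 = 0.311234
P(at least one) = 1 − 0.311234 = 0.688766

0.688766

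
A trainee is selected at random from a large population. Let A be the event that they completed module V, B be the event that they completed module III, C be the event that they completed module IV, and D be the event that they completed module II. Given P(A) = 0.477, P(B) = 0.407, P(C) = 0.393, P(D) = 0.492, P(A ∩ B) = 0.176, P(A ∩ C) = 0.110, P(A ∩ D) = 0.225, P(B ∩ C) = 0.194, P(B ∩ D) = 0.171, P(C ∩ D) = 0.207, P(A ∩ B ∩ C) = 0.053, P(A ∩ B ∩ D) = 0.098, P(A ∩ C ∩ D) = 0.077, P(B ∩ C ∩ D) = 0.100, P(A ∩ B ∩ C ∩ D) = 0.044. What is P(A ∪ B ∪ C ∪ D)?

Using inclusion–exclusion:
P(A ∪ B ∪ C ∪ D) = 0.477 + 0.407 + 0.393 + 0.492 − 0.176 − 0.110 − 0.225 − 0.194 − 0.171 − 0.207 + 0.053 + 0.098 + 0.077 + 0.100 − 0.044 = 0.970

0.970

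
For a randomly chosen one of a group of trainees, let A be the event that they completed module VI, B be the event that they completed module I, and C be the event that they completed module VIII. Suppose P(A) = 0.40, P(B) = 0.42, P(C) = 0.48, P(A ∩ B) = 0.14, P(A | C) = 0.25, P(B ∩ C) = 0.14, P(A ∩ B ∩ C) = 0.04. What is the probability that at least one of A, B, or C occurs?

0.94

P(A ∩ C) = P(C)·P(A|C) = 0.48 × 0.25 = 0.12
Using inclusion–exclusion:
P(A ∪ B ∪ C) = 0.40 + 0.42 + 0.48 − 0.14 − 0.12 − 0.14 + 0.04 = 0.94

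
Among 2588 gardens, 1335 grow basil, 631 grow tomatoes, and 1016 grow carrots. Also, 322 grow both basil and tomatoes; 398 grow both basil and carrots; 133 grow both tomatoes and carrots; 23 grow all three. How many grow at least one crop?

|at least one| = 1335 + 631 + 1016 − 322 − 398 − 133 + 23 = 2152

2152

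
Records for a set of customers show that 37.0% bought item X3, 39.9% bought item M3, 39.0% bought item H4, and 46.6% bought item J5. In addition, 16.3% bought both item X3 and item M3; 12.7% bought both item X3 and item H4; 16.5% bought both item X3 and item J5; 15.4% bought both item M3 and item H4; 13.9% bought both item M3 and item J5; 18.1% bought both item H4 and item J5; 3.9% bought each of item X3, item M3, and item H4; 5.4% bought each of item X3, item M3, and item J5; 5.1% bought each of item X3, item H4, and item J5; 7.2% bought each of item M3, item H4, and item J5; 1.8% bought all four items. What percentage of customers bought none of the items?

Inclusion–exclusion gives
P(union) = 37.0 + 39.9 + 39.0 + 46.6 − 16.3 − 12.7 − 16.5 − 15.4 − 13.9 − 18.1 + 3.9 + 5.4 + 5.1 + 7.2 − 1.8 = 89.4%
P(none) = 100% − 89.4% = 10.6%

10.6%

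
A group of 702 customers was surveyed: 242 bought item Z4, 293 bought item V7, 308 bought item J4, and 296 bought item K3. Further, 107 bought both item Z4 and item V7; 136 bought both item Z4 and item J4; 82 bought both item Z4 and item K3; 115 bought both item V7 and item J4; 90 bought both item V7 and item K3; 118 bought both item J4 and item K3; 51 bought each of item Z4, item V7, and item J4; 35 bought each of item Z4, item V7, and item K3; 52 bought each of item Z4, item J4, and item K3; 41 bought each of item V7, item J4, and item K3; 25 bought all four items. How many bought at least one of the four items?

645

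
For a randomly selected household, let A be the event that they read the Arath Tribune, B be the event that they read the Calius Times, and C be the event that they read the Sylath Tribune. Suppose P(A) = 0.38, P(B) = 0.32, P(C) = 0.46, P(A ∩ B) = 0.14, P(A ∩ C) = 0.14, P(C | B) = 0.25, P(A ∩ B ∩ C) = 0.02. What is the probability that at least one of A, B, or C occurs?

0.82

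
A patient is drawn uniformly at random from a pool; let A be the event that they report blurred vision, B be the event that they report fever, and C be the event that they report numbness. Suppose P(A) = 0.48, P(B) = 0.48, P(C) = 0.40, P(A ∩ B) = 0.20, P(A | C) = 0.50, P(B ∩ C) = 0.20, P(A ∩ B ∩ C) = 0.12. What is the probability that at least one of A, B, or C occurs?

P(A ∩ C) = P(C)·P(A|C) = 0.40 × 0.50 = 0.20
Inclusion–exclusion gives
P(A ∪ B ∪ C) = 0.48 + 0.48 + 0.40 − 0.20 − 0.20 − 0.20 + 0.12 = 0.88

0.88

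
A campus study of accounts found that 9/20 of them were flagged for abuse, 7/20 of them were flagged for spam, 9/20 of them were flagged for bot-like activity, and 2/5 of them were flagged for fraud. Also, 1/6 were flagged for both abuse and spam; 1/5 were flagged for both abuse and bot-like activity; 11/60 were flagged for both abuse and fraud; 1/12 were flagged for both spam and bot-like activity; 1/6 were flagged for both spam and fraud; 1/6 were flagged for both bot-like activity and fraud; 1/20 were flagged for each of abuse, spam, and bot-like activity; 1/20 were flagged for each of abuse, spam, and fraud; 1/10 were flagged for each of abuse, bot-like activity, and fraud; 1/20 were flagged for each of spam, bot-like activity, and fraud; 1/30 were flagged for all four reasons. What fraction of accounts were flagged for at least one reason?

9/10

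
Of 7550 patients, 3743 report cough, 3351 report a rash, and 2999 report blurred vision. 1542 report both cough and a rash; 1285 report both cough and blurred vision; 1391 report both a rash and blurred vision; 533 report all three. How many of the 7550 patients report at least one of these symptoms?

Apply inclusion-exclusion:
|union| = 3743 + 3351 + 2999 − 1542 − 1285 − 1391 + 533 = 6408

6408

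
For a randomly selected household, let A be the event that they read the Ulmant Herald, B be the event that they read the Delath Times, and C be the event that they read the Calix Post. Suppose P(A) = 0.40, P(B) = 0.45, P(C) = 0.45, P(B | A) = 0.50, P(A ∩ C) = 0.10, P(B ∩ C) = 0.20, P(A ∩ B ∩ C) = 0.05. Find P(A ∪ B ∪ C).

P(A ∩ B) = P(A)·P(B|A) = 0.40 × 0.50 = 0.20
P(A ∪ B ∪ C) = 0.40 + 0.45 + 0.45 − 0.20 − 0.10 − 0.20 + 0.05 = 0.85

0.85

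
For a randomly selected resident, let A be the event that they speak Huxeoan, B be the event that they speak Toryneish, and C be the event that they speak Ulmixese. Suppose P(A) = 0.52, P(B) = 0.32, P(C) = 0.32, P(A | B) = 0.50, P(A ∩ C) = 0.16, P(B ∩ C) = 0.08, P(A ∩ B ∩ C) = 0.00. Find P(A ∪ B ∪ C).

P(A ∩ B) = P(B)·P(A|B) = 0.32 × 0.50 = 0.16
P(A ∪ B ∪ C) = 0.52 + 0.32 + 0.32 − 0.16 − 0.16 − 0.08 + 0.00 = 0.76

0.76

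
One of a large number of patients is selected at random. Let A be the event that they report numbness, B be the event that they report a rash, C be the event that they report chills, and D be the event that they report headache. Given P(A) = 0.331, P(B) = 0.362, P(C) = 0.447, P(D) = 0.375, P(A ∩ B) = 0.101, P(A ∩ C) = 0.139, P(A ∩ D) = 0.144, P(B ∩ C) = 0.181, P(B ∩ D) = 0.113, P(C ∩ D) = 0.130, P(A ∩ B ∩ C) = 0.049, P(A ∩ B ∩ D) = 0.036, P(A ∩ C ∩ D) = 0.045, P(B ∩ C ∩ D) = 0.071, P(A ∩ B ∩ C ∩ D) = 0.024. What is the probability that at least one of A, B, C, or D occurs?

0.884

P(A ∪ B ∪ C ∪ D) = 0.331 + 0.362 + 0.447 + 0.375 − 0.101 − 0.139 − 0.144 − 0.181 − 0.113 − 0.130 + 0.049 + 0.036 + 0.045 + 0.071 − 0.024 = 0.884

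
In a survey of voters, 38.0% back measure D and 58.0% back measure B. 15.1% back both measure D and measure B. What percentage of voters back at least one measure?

80.9%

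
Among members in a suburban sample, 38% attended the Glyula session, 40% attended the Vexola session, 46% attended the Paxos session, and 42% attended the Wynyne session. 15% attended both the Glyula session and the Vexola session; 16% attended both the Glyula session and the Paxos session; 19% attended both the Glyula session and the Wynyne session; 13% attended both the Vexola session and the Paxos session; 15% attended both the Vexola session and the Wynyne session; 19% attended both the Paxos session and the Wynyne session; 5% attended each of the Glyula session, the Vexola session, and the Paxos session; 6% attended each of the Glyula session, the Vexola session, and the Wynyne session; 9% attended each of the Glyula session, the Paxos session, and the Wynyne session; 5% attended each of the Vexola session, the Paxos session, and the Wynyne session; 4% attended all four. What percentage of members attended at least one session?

90%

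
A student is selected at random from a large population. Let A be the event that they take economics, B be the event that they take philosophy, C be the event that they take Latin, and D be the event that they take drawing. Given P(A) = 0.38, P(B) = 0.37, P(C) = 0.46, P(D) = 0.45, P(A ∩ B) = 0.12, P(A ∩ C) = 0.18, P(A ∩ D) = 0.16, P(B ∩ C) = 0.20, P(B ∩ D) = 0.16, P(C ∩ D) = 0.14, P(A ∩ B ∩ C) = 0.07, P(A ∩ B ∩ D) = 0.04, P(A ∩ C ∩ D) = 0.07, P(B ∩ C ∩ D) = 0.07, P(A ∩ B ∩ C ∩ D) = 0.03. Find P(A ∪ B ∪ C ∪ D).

0.92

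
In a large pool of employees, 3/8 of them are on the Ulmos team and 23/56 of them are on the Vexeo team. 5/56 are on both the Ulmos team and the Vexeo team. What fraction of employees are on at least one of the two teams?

P(union) = 3/8 + 23/56 − 5/56 = 39/56

39/56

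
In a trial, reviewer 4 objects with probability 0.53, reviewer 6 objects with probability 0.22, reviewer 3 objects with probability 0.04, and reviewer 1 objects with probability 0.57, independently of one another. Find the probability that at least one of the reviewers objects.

P(none) = (1 − 0.53) × (1 − 0.22) × (1 − 0.04) × (1 − 0.57) = 0.47 × 0.78 × 0.96 × 0.43 = 0.15133248
P(at least one) = 1 − 0.15133248 = 0.84866752

0.84866752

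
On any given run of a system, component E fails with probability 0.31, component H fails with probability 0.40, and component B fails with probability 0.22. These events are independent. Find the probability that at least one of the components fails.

0.67708

Independence gives P(none) = ∏(1 − pᵢ).
P(none) = (1 − 0.31) × (1 − 0.40) × (1 − 0.22) = 0.69 × 0.60 × 0.78 = 0.32292
P(at least one) = 1 − 0.32292 = 0.67708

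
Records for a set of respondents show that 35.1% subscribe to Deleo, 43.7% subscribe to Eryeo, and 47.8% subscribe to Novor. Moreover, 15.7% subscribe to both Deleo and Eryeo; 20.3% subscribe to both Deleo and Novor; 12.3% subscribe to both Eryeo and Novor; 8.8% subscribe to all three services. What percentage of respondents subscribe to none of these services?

Using inclusion–exclusion:
P(≥1) = 35.1 + 43.7 + 47.8 − 15.7 − 20.3 − 12.3 + 8.8 = 87.1%
P(none) = 100% − 87.1% = 12.9%

12.9%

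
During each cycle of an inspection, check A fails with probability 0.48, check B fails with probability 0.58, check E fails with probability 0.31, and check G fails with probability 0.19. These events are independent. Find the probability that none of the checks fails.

0.12206376

Independence gives P(none) = ∏(1 − pᵢ).
P(none) = (1 − 0.48) × (1 − 0.58) × (1 − 0.31) × (1 − 0.19) = 0.52 × 0.42 × 0.69 × 0.81 = 0.12206376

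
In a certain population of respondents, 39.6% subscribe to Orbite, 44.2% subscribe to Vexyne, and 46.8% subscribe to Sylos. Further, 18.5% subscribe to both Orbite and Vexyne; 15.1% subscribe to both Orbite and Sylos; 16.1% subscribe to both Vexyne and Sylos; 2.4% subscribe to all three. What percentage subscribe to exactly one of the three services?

P(exactly one) = 39.6 + 44.2 + 46.8 − 2·18.5 − 2·15.1 − 2·16.1 + 3·2.4 = 38.4%

38.4%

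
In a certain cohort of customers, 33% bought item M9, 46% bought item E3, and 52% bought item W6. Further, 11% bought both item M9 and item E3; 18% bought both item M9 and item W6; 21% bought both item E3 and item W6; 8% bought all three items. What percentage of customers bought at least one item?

89%

By inclusion–exclusion:
P(union) = 33 + 46 + 52 − 11 − 18 − 21 + 8 = 89%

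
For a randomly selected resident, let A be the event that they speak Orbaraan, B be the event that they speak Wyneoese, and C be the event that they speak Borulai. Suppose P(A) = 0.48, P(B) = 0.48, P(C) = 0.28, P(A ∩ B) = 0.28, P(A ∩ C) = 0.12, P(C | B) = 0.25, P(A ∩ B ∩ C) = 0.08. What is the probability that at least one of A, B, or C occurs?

P(B ∩ C) = P(B)·P(C|B) = 0.48 × 0.25 = 0.12
By inclusion-exclusion,
P(A ∪ B ∪ C) = 0.48 + 0.48 + 0.28 − 0.28 − 0.12 − 0.12 + 0.08 = 0.80

0.80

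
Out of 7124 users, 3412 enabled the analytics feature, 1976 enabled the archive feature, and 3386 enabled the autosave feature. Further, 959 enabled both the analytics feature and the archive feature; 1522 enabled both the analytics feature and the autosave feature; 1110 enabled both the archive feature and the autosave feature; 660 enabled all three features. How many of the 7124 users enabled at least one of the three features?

N(≥1) = 3412 + 1976 + 3386 − 959 − 1522 − 1110 + 660 = 5843

5843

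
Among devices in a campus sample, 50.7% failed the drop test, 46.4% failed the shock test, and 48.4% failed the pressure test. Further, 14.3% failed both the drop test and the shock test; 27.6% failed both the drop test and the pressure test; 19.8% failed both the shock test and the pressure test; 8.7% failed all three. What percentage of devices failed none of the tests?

Using inclusion–exclusion:
P(union) = 50.7 + 46.4 + 48.4 − 14.3 − 27.6 − 19.8 + 8.7 = 92.5%
P(none) = 100% − 92.5% = 7.5%

7.5%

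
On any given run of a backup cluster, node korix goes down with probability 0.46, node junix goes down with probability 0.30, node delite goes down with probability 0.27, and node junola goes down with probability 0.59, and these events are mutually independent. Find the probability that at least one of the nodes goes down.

0.8868646

P(none) = (1 − 0.46) × (1 − 0.30) × (1 − 0.27) × (1 − 0.59) = 0.54 × 0.70 × 0.73 × 0.41 = 0.1131354
P(at least one) = 1 − 0.1131354 = 0.8868646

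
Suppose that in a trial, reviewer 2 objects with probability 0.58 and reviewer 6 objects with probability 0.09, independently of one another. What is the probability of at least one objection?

P(none) = (1 − 0.58) × (1 − 0.09) = 0.42 × 0.91 = 0.3822
P(at least one) = 1 − 0.3822 = 0.6178

0.6178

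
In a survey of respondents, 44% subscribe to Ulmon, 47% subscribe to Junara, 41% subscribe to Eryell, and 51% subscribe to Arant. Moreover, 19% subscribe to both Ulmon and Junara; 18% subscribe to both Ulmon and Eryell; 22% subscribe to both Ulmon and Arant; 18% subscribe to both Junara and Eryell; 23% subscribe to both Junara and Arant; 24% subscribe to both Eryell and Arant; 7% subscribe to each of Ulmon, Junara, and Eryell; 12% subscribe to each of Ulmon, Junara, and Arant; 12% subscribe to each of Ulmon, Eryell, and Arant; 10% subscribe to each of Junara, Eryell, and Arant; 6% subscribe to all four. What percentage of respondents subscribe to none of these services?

P(≥1) = 44 + 47 + 41 + 51 − 19 − 18 − 22 − 18 − 23 − 24 + 7 + 12 + 12 + 10 − 6 = 94%
P(none) = 100% − 94% = 6%

6%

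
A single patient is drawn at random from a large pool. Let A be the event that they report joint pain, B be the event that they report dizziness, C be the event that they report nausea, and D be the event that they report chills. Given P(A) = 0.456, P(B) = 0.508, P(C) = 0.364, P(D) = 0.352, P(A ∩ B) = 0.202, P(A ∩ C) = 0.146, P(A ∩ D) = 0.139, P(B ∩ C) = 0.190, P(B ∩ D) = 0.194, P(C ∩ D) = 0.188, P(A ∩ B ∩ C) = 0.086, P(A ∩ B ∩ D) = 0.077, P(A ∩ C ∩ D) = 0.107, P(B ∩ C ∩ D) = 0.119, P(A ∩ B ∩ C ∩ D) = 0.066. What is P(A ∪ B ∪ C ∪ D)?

P(A ∪ B ∪ C ∪ D) = 0.456 + 0.508 + 0.364 + 0.352 − 0.202 − 0.146 − 0.139 − 0.190 − 0.194 − 0.188 + 0.086 + 0.077 + 0.107 + 0.119 − 0.066 = 0.944

0.944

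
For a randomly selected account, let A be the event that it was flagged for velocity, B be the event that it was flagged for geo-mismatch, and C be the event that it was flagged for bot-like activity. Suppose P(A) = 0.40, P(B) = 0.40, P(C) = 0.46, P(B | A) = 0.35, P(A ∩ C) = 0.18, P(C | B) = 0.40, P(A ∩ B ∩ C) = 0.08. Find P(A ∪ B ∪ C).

P(A ∩ B) = P(A)·P(B|A) = 0.40 × 0.35 = 0.14
P(B ∩ C) = P(B)·P(C|B) = 0.40 × 0.40 = 0.16
P(A ∪ B ∪ C) = 0.40 + 0.40 + 0.46 − 0.14 − 0.18 − 0.16 + 0.08 = 0.86

0.86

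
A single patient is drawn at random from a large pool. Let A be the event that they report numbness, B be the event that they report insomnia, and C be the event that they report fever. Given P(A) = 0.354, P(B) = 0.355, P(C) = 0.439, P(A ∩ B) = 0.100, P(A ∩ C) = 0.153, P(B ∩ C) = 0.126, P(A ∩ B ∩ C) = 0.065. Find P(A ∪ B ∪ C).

P(A ∪ B ∪ C) = 0.354 + 0.355 + 0.439 − 0.100 − 0.153 − 0.126 + 0.065 = 0.834

0.834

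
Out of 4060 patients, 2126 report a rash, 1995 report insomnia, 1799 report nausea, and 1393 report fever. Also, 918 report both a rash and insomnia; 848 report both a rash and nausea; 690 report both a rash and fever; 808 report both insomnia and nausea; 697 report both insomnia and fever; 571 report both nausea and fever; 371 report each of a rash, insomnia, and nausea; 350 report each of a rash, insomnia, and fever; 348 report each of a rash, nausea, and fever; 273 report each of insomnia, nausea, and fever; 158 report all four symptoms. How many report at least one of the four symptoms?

3965

N(≥1) = 2126 + 1995 + 1799 + 1393 − 918 − 848 − 690 − 808 − 697 − 571 + 371 + 350 + 348 + 273 − 158 = 3965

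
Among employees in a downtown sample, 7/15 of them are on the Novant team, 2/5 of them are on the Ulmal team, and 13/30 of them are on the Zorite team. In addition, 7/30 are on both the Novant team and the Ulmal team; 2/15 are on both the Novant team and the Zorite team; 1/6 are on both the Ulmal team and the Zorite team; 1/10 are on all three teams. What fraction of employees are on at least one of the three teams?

Using inclusion–exclusion:
P(at least one) = 7/15 + 2/5 + 13/30 − 7/30 − 2/15 − 1/6 + 1/10 = 13/15

13/15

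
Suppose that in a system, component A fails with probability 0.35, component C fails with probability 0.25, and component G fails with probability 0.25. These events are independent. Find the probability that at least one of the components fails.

Independence gives P(none) = ∏(1 − pᵢ).
P(none) = (1 − 0.35) × (1 − 0.25) × (1 − 0.25) = 0.65 × 0.75 × 0.75 = 0.365625
P(at least one) = 1 − 0.365625 = 0.634375

0.634375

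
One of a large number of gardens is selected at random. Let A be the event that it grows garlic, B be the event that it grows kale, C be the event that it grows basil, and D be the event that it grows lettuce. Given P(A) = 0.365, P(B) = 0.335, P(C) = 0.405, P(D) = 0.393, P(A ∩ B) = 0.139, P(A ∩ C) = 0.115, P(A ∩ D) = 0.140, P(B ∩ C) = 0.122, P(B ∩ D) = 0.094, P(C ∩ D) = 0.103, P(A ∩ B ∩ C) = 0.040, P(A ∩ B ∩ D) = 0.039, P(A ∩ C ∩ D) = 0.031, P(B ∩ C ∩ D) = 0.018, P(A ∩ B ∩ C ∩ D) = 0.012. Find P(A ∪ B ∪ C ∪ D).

By inclusion-exclusion,
P(A ∪ B ∪ C ∪ D) = 0.365 + 0.335 + 0.405 + 0.393 − 0.139 − 0.115 − 0.140 − 0.122 − 0.094 − 0.103 + 0.040 + 0.039 + 0.031 + 0.018 − 0.012 = 0.901

0.901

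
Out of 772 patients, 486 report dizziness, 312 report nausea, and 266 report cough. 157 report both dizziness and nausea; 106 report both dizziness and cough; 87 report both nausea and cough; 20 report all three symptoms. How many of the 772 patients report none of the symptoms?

38

By inclusion–exclusion:
|union| = 486 + 312 + 266 − 157 − 106 − 87 + 20 = 734
None: 772 − 734 = 38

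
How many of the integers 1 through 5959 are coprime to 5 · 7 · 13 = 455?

3772

Apply inclusion-exclusion:
floor(5959/5) + floor(5959/7) + floor(5959/13) − floor(5959/35) − floor(5959/65) − floor(5959/91) + floor(5959/455) = 1191 + 851 + 458 − 170 − 91 − 65 + 13 = 2187
5959 − 2187 = 3772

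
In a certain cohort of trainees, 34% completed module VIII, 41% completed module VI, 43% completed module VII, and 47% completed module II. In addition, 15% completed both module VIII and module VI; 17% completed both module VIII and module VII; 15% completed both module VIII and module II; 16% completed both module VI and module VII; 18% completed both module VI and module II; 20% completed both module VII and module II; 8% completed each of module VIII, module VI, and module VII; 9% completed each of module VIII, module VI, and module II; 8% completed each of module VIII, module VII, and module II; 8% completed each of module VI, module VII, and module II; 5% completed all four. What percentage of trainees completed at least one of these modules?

92%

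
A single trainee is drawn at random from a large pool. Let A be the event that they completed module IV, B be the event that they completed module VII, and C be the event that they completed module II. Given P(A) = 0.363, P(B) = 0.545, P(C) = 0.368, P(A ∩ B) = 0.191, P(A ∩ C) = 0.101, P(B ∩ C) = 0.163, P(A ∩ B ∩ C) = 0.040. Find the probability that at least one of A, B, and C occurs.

0.861

Using inclusion–exclusion:
P(A ∪ B ∪ C) = 0.363 + 0.545 + 0.368 − 0.191 − 0.101 − 0.163 + 0.040 = 0.861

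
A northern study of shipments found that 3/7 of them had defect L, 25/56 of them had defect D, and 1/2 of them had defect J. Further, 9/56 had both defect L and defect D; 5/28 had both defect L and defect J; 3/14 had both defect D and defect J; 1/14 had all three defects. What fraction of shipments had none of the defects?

3/28

Apply inclusion-exclusion:
P(≥1) = 3/7 + 25/56 + 1/2 − 9/56 − 5/28 − 3/14 + 1/14 = 25/28
P(none) = 1 − 25/28 = 3/28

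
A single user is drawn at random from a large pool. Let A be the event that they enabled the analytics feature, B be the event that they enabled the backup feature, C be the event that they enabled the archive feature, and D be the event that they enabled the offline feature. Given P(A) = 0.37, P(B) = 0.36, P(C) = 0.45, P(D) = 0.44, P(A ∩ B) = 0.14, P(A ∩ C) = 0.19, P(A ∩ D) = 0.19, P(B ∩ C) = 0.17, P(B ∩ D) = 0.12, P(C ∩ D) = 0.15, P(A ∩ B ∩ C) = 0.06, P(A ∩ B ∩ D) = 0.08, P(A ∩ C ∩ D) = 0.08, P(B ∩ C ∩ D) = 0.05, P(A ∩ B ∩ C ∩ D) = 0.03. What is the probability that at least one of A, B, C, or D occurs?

0.90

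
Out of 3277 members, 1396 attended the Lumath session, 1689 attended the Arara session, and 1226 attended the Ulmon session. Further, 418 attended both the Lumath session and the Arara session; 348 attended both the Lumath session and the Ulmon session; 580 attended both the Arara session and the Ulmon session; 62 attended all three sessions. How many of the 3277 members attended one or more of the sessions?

Apply inclusion-exclusion:
N(≥1) = 1396 + 1689 + 1226 − 418 − 348 − 580 + 62 = 3027

3027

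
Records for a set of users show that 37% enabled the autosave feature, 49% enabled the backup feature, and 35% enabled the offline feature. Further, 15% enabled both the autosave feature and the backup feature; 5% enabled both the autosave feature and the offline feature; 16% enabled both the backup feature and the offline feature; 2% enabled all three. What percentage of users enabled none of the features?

13%

P(≥1) = 37 + 49 + 35 − 15 − 5 − 16 + 2 = 87%
P(none) = 100% − 87% = 13%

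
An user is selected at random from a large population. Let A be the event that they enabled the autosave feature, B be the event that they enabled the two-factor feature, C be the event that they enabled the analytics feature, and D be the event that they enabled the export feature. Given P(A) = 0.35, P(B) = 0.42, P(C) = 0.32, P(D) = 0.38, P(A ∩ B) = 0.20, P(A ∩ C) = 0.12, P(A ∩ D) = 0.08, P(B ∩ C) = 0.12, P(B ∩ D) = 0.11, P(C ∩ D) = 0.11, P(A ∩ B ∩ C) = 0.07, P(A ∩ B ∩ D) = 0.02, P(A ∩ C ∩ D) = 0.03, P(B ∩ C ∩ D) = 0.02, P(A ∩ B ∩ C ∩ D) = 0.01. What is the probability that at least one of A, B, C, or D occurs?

0.86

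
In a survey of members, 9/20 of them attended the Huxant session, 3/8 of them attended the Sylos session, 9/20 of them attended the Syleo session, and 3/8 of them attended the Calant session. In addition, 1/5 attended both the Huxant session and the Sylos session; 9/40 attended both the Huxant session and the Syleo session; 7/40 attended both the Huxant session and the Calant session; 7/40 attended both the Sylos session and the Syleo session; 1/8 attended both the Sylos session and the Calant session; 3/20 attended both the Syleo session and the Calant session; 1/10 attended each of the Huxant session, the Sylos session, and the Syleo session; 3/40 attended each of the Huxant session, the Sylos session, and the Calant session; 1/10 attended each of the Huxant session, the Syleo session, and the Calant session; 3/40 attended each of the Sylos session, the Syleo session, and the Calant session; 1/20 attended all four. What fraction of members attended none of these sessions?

P(≥1) = 9/20 + 3/8 + 9/20 + 3/8 − 1/5 − 9/40 − 7/40 − 7/40 − 1/8 − 3/20 + 1/10 + 3/40 + 1/10 + 3/40 − 1/20 = 9/10
P(none) = 1 − 9/10 = 1/10

1/10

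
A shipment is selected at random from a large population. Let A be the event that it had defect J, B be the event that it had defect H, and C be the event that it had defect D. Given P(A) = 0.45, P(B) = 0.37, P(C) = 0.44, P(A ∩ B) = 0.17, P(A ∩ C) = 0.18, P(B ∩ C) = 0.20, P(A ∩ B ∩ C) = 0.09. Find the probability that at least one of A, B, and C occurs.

By inclusion-exclusion,
P(A ∪ B ∪ C) = 0.45 + 0.37 + 0.44 − 0.17 − 0.18 − 0.20 + 0.09 = 0.80

0.80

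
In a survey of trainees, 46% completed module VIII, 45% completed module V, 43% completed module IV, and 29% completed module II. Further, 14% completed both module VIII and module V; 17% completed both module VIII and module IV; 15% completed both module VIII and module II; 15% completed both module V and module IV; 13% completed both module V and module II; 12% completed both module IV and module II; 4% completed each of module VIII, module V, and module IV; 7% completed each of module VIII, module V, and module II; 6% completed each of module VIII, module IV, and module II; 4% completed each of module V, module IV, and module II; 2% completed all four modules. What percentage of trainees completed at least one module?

96%

By inclusion–exclusion:
P(≥1) = 46 + 45 + 43 + 29 − 14 − 17 − 15 − 15 − 13 − 12 + 4 + 7 + 6 + 4 − 2 = 96%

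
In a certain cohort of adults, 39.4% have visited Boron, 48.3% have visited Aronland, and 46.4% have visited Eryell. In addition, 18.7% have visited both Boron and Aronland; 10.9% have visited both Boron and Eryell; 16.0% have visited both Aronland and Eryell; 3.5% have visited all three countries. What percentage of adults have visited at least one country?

92.0%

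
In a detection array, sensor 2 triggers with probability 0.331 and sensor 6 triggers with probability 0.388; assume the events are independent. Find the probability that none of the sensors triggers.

Independence gives P(none) = ∏(1 − pᵢ).
P(none) = (1 − 0.331) × (1 − 0.388) = 0.669 × 0.612 = 0.409428

0.409428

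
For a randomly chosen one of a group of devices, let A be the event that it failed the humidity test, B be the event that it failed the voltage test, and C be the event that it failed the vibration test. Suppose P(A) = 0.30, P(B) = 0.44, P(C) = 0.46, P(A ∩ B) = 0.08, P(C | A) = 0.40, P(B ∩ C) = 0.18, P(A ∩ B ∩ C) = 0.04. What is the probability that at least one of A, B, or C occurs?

P(A ∩ C) = P(A)·P(C|A) = 0.30 × 0.40 = 0.12
Apply inclusion-exclusion:
P(A ∪ B ∪ C) = 0.30 + 0.44 + 0.46 − 0.08 − 0.12 − 0.18 + 0.04 = 0.86

0.86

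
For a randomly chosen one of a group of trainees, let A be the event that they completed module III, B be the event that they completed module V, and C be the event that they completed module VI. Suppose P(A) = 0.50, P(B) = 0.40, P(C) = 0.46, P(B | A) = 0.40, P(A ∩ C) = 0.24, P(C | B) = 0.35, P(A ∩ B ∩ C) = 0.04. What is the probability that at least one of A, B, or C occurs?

0.82

P(A ∩ B) = P(A)·P(B|A) = 0.50 × 0.40 = 0.20
P(B ∩ C) = P(B)·P(C|B) = 0.40 × 0.35 = 0.14
P(A ∪ B ∪ C) = 0.50 + 0.40 + 0.46 − 0.20 − 0.24 − 0.14 + 0.04 = 0.82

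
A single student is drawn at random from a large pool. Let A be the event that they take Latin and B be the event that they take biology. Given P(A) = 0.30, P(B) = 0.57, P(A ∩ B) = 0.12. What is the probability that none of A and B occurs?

0.25

Apply inclusion-exclusion:
P(A ∪ B) = 0.30 + 0.57 − 0.12 = 0.75
P(none) = 1 − 0.75 = 0.25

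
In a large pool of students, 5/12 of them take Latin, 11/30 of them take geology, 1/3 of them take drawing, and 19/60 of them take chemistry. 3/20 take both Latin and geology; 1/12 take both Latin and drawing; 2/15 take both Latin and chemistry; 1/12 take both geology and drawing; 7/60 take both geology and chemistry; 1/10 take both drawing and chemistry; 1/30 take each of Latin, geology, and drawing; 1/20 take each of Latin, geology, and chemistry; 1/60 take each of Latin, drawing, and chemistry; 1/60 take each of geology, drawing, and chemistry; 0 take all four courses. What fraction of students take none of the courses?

7/60

P(≥1) = 5/12 + 11/30 + 1/3 + 19/60 − 3/20 − 1/12 − 2/15 − 1/12 − 7/60 − 1/10 + 1/30 + 1/20 + 1/60 + 1/60 − 0 = 53/60
P(none) = 1 − 53/60 = 7/60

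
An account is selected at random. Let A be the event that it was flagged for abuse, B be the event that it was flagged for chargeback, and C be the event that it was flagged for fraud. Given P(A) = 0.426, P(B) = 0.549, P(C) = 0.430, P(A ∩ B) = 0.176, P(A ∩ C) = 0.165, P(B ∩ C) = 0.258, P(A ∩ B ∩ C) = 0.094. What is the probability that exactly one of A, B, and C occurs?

0.489

Using the inclusion–exclusion count for exactly one event:
P(exactly one) = 0.426 + 0.549 + 0.430 − 2·0.176 − 2·0.165 − 2·0.258 + 3·0.094 = 0.489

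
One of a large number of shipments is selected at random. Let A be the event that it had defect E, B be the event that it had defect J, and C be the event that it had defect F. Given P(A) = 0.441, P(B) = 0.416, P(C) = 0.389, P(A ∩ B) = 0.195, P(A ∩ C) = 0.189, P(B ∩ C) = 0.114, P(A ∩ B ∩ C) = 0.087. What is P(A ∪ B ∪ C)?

P(A ∪ B ∪ C) = 0.441 + 0.416 + 0.389 − 0.195 − 0.189 − 0.114 + 0.087 = 0.835

0.835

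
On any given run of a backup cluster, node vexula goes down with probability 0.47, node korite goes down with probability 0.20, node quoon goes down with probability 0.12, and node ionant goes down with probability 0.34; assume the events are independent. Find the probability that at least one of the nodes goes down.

0.7537408

P(none) = (1 − 0.47) × (1 − 0.20) × (1 − 0.12) × (1 − 0.34) = 0.53 × 0.80 × 0.88 × 0.66 = 0.2462592
P(at least one) = 1 − 0.2462592 = 0.7537408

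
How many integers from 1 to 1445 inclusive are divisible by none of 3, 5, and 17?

726

481 + 289 + 85 − 96 − 28 − 17 + 5 = 719
1445 − 719 = 726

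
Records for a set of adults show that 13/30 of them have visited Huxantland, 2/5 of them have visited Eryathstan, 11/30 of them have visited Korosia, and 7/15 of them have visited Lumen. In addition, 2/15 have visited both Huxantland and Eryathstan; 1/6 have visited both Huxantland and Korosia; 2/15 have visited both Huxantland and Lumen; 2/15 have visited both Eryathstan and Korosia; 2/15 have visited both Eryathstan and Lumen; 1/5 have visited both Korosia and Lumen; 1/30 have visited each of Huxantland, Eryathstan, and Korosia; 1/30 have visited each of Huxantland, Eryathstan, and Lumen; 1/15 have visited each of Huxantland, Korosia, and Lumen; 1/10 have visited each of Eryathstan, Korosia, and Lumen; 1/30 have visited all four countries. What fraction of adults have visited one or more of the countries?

29/30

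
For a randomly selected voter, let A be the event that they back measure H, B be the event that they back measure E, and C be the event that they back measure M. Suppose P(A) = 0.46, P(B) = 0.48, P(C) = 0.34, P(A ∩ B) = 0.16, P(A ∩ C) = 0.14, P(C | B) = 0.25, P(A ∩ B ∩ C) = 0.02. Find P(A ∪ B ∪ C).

P(B ∩ C) = P(B)·P(C|B) = 0.48 × 0.25 = 0.12
By inclusion–exclusion:
P(A ∪ B ∪ C) = 0.46 + 0.48 + 0.34 − 0.16 − 0.14 − 0.12 + 0.02 = 0.88

0.88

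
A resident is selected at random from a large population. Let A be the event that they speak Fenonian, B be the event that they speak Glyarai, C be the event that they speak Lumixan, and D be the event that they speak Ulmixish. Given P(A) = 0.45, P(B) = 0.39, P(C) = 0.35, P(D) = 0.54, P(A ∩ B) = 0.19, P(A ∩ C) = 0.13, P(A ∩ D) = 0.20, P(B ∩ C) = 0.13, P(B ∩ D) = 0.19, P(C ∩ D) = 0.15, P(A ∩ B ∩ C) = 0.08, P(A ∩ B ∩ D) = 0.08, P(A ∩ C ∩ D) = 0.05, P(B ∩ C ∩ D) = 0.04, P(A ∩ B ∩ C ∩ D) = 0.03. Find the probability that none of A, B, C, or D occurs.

Using inclusion–exclusion:
P(A ∪ B ∪ C ∪ D) = 0.45 + 0.39 + 0.35 + 0.54 − 0.19 − 0.13 − 0.20 − 0.13 − 0.19 − 0.15 + 0.08 + 0.08 + 0.05 + 0.04 − 0.03 = 0.96
P(none) = 1 − 0.96 = 0.04

0.04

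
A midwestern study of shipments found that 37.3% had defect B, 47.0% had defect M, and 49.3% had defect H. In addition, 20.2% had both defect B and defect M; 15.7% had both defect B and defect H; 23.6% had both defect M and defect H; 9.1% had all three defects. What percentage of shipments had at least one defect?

83.2%

P(union) = 37.3 + 47.0 + 49.3 − 20.2 − 15.7 − 23.6 + 9.1 = 83.2%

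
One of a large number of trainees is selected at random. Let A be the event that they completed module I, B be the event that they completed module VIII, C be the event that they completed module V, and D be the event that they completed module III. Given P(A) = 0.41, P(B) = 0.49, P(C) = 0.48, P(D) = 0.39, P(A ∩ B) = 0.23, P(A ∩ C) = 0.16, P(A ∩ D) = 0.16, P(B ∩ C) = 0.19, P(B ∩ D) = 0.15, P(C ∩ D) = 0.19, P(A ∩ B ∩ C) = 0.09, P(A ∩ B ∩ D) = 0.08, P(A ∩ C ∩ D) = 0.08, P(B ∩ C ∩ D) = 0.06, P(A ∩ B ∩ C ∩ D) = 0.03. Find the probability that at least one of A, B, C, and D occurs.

0.97

By inclusion–exclusion:
P(A ∪ B ∪ C ∪ D) = 0.41 + 0.49 + 0.48 + 0.39 − 0.23 − 0.16 − 0.16 − 0.19 − 0.15 − 0.19 + 0.09 + 0.08 + 0.08 + 0.06 − 0.03 = 0.97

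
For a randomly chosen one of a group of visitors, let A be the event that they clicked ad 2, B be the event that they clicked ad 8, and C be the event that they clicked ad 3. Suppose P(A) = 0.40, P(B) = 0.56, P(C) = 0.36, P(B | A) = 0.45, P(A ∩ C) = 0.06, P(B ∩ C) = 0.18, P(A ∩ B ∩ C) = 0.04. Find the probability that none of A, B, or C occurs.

0.06

P(A ∩ B) = P(A)·P(B|A) = 0.40 × 0.45 = 0.18
Apply inclusion-exclusion:
P(A ∪ B ∪ C) = 0.40 + 0.56 + 0.36 − 0.18 − 0.06 − 0.18 + 0.04 = 0.94
P(none) = 1 − 0.94 = 0.06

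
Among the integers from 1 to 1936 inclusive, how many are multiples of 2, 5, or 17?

1208

Apply inclusion-exclusion:
968 + 387 + 113 − 193 − 56 − 22 + 11 = 1208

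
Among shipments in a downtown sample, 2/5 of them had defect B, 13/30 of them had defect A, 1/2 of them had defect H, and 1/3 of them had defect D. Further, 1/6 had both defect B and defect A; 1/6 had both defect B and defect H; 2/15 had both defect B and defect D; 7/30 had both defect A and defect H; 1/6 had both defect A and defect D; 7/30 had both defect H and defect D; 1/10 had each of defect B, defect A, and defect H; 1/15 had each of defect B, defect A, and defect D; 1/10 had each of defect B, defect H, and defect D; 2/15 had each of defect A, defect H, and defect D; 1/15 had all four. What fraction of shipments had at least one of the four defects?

9/10

Using inclusion–exclusion:
P(union) = 2/5 + 13/30 + 1/2 + 1/3 − 1/6 − 1/6 − 2/15 − 7/30 − 1/6 − 7/30 + 1/10 + 1/15 + 1/10 + 2/15 − 1/15 = 9/10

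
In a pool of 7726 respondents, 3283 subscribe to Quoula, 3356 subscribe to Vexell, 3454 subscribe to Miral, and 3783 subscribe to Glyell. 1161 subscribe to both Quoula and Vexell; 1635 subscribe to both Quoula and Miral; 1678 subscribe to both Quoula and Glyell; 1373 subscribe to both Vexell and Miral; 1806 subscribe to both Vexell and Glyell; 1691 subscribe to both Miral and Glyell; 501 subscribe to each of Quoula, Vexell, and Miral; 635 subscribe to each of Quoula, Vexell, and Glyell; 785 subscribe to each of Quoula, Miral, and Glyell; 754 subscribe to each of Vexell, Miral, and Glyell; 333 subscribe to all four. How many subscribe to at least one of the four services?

Inclusion–exclusion gives
N(≥1) = 3283 + 3356 + 3454 + 3783 − 1161 − 1635 − 1678 − 1373 − 1806 − 1691 + 501 + 635 + 785 + 754 − 333 = 6874

6874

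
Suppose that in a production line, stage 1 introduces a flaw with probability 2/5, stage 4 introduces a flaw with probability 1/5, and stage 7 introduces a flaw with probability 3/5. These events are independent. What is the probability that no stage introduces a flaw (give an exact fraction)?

Since the events are independent, P(none) is the product of the individual non-occurrence probabilities.
P(none) = (1 − 2/5) × (1 − 1/5) × (1 − 3/5) = 3/5 × 4/5 × 2/5 = 24/125

24/125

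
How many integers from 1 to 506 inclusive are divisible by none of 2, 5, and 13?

187

By inclusion-exclusion,
floor(506/2) + floor(506/5) + floor(506/13) − floor(506/10) − floor(506/26) − floor(506/65) + floor(506/130) = 253 + 101 + 38 − 50 − 19 − 7 + 3 = 319
506 − 319 = 187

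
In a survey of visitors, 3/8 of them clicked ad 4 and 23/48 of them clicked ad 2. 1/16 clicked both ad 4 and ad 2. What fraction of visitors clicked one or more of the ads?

19/24

Inclusion–exclusion gives
P(union) = 3/8 + 23/48 − 1/16 = 19/24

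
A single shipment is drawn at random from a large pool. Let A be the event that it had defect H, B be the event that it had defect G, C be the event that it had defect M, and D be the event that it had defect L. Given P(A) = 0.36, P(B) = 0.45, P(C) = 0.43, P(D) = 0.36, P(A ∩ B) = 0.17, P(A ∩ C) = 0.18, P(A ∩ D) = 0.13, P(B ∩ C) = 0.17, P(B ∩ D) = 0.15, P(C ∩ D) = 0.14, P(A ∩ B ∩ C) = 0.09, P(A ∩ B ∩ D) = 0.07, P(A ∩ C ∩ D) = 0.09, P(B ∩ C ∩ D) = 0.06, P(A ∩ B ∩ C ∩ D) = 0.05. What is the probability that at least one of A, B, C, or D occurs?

0.92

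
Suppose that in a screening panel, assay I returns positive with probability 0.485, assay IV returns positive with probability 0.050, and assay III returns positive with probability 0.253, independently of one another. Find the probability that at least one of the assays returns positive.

0.63453025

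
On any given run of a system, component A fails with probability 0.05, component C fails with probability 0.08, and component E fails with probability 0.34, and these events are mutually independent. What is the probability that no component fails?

0.57684

Since the events are independent, P(none) is the product of the individual non-occurrence probabilities.
P(none) = (1 − 0.05) × (1 − 0.08) × (1 − 0.34) = 0.95 × 0.92 × 0.66 = 0.57684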